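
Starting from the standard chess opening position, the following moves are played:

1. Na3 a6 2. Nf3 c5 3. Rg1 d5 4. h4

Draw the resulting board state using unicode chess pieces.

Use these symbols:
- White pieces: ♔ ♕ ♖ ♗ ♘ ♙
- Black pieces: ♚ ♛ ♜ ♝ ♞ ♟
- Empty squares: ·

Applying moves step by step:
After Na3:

♜ ♞ ♝ ♛ ♚ ♝ ♞ ♜
♟ ♟ ♟ ♟ ♟ ♟ ♟ ♟
· · · · · · · ·
· · · · · · · ·
· · · · · · · ·
♘ · · · · · · ·
♙ ♙ ♙ ♙ ♙ ♙ ♙ ♙
♖ · ♗ ♕ ♔ ♗ ♘ ♖


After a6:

♜ ♞ ♝ ♛ ♚ ♝ ♞ ♜
· ♟ ♟ ♟ ♟ ♟ ♟ ♟
♟ · · · · · · ·
· · · · · · · ·
· · · · · · · ·
♘ · · · · · · ·
♙ ♙ ♙ ♙ ♙ ♙ ♙ ♙
♖ · ♗ ♕ ♔ ♗ ♘ ♖


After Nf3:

♜ ♞ ♝ ♛ ♚ ♝ ♞ ♜
· ♟ ♟ ♟ ♟ ♟ ♟ ♟
♟ · · · · · · ·
· · · · · · · ·
· · · · · · · ·
♘ · · · · ♘ · ·
♙ ♙ ♙ ♙ ♙ ♙ ♙ ♙
♖ · ♗ ♕ ♔ ♗ · ♖


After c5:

♜ ♞ ♝ ♛ ♚ ♝ ♞ ♜
· ♟ · ♟ ♟ ♟ ♟ ♟
♟ · · · · · · ·
· · ♟ · · · · ·
· · · · · · · ·
♘ · · · · ♘ · ·
♙ ♙ ♙ ♙ ♙ ♙ ♙ ♙
♖ · ♗ ♕ ♔ ♗ · ♖


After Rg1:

♜ ♞ ♝ ♛ ♚ ♝ ♞ ♜
· ♟ · ♟ ♟ ♟ ♟ ♟
♟ · · · · · · ·
· · ♟ · · · · ·
· · · · · · · ·
♘ · · · · ♘ · ·
♙ ♙ ♙ ♙ ♙ ♙ ♙ ♙
♖ · ♗ ♕ ♔ ♗ ♖ ·


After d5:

♜ ♞ ♝ ♛ ♚ ♝ ♞ ♜
· ♟ · · ♟ ♟ ♟ ♟
♟ · · · · · · ·
· · ♟ ♟ · · · ·
· · · · · · · ·
♘ · · · · ♘ · ·
♙ ♙ ♙ ♙ ♙ ♙ ♙ ♙
♖ · ♗ ♕ ♔ ♗ ♖ ·


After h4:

♜ ♞ ♝ ♛ ♚ ♝ ♞ ♜
· ♟ · · ♟ ♟ ♟ ♟
♟ · · · · · · ·
· · ♟ ♟ · · · ·
· · · · · · · ♙
♘ · · · · ♘ · ·
♙ ♙ ♙ ♙ ♙ ♙ ♙ ·
♖ · ♗ ♕ ♔ ♗ ♖ ·



  a b c d e f g h
  ─────────────────
8│♜ ♞ ♝ ♛ ♚ ♝ ♞ ♜│8
7│· ♟ · · ♟ ♟ ♟ ♟│7
6│♟ · · · · · · ·│6
5│· · ♟ ♟ · · · ·│5
4│· · · · · · · ♙│4
3│♘ · · · · ♘ · ·│3
2│♙ ♙ ♙ ♙ ♙ ♙ ♙ ·│2
1│♖ · ♗ ♕ ♔ ♗ ♖ ·│1
  ─────────────────
  a b c d e f g h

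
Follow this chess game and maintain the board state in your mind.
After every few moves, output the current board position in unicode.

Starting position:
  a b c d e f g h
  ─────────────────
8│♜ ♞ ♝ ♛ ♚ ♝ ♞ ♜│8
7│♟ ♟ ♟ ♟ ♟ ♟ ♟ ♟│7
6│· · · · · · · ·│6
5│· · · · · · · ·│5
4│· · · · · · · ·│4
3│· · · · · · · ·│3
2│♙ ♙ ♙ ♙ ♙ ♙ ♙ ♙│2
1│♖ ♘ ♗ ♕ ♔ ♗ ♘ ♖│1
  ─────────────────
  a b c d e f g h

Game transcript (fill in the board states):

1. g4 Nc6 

  a b c d e f g h
  ─────────────────
8│♜ · ♝ ♛ ♚ ♝ ♞ ♜│8
7│♟ ♟ ♟ ♟ ♟ ♟ ♟ ♟│7
6│· · ♞ · · · · ·│6
5│· · · · · · · ·│5
4│· · · · · · ♙ ·│4
3│· · · · · · · ·│3
2│♙ ♙ ♙ ♙ ♙ ♙ · ♙│2
1│♖ ♘ ♗ ♕ ♔ ♗ ♘ ♖│1
  ─────────────────
  a b c d e f g h

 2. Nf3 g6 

  a b c d e f g h
  ─────────────────
8│♜ · ♝ ♛ ♚ ♝ ♞ ♜│8
7│♟ ♟ ♟ ♟ ♟ ♟ · ♟│7
6│· · ♞ · · · ♟ ·│6
5│· · · · · · · ·│5
4│· · · · · · ♙ ·│4
3│· · · · · ♘ · ·│3
2│♙ ♙ ♙ ♙ ♙ ♙ · ♙│2
1│♖ ♘ ♗ ♕ ♔ ♗ · ♖│1
  ─────────────────
  a b c d e f g h

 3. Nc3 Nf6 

  a b c d e f g h
  ─────────────────
8│♜ · ♝ ♛ ♚ ♝ · ♜│8
7│♟ ♟ ♟ ♟ ♟ ♟ · ♟│7
6│· · ♞ · · ♞ ♟ ·│6
5│· · · · · · · ·│5
4│· · · · · · ♙ ·│4
3│· · ♘ · · ♘ · ·│3
2│♙ ♙ ♙ ♙ ♙ ♙ · ♙│2
1│♖ · ♗ ♕ ♔ ♗ · ♖│1
  ─────────────────
  a b c d e f g h



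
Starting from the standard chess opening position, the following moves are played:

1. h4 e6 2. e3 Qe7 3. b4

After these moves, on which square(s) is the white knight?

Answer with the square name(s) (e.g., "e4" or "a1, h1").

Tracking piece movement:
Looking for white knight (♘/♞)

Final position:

  a b c d e f g h
  ─────────────────
8│♜ ♞ ♝ · ♚ ♝ ♞ ♜│8
7│♟ ♟ ♟ ♟ ♛ ♟ ♟ ♟│7
6│· · · · ♟ · · ·│6
5│· · · · · · · ·│5
4│· ♙ · · · · · ♙│4
3│· · · · ♙ · · ·│3
2│♙ · ♙ ♙ · ♙ ♙ ·│2
1│♖ ♘ ♗ ♕ ♔ ♗ ♘ ♖│1
  ─────────────────
  a b c d e f g h


b1, g1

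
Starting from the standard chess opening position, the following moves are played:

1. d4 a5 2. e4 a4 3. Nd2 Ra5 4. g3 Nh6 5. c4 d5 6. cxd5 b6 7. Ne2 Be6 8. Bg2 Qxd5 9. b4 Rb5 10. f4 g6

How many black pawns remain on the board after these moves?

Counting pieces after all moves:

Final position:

  a b c d e f g h
  ─────────────────
8│· ♞ · · ♚ ♝ · ♜│8
7│· · ♟ · ♟ ♟ · ♟│7
6│· ♟ · · ♝ · ♟ ♞│6
5│· ♜ · ♛ · · · ·│5
4│♟ ♙ · ♙ ♙ ♙ · ·│4
3│· · · · · · ♙ ·│3
2│♙ · · ♘ ♘ · ♗ ♙│2
1│♖ · ♗ ♕ ♔ · · ♖│1
  ─────────────────
  a b c d e f g h


7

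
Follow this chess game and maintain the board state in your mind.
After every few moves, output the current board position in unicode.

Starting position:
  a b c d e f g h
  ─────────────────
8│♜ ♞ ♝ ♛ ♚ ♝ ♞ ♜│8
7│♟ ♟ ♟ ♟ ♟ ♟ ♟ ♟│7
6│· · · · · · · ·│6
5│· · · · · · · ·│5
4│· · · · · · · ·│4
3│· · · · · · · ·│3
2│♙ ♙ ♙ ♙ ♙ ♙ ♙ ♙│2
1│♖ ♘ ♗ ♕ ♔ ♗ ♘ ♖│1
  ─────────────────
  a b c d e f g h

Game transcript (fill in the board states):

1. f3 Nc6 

  a b c d e f g h
  ─────────────────
8│♜ · ♝ ♛ ♚ ♝ ♞ ♜│8
7│♟ ♟ ♟ ♟ ♟ ♟ ♟ ♟│7
6│· · ♞ · · · · ·│6
5│· · · · · · · ·│5
4│· · · · · · · ·│4
3│· · · · · ♙ · ·│3
2│♙ ♙ ♙ ♙ ♙ · ♙ ♙│2
1│♖ ♘ ♗ ♕ ♔ ♗ ♘ ♖│1
  ─────────────────
  a b c d e f g h

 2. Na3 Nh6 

  a b c d e f g h
  ─────────────────
8│♜ · ♝ ♛ ♚ ♝ · ♜│8
7│♟ ♟ ♟ ♟ ♟ ♟ ♟ ♟│7
6│· · ♞ · · · · ♞│6
5│· · · · · · · ·│5
4│· · · · · · · ·│4
3│♘ · · · · ♙ · ·│3
2│♙ ♙ ♙ ♙ ♙ · ♙ ♙│2
1│♖ · ♗ ♕ ♔ ♗ ♘ ♖│1
  ─────────────────
  a b c d e f g h

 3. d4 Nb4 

  a b c d e f g h
  ─────────────────
8│♜ · ♝ ♛ ♚ ♝ · ♜│8
7│♟ ♟ ♟ ♟ ♟ ♟ ♟ ♟│7
6│· · · · · · · ♞│6
5│· · · · · · · ·│5
4│· ♞ · ♙ · · · ·│4
3│♘ · · · · ♙ · ·│3
2│♙ ♙ ♙ · ♙ · ♙ ♙│2
1│♖ · ♗ ♕ ♔ ♗ ♘ ♖│1
  ─────────────────
  a b c d e f g h

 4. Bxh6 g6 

  a b c d e f g h
  ─────────────────
8│♜ · ♝ ♛ ♚ ♝ · ♜│8
7│♟ ♟ ♟ ♟ ♟ ♟ · ♟│7
6│· · · · · · ♟ ♗│6
5│· · · · · · · ·│5
4│· ♞ · ♙ · · · ·│4
3│♘ · · · · ♙ · ·│3
2│♙ ♙ ♙ · ♙ · ♙ ♙│2
1│♖ · · ♕ ♔ ♗ ♘ ♖│1
  ─────────────────
  a b c d e f g h



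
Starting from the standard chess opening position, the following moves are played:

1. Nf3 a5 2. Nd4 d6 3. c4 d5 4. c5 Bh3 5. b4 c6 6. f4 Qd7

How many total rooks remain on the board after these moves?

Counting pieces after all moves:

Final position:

  a b c d e f g h
  ─────────────────
8│♜ ♞ · · ♚ ♝ ♞ ♜│8
7│· ♟ · ♛ ♟ ♟ ♟ ♟│7
6│· · ♟ · · · · ·│6
5│♟ · ♙ ♟ · · · ·│5
4│· ♙ · ♘ · ♙ · ·│4
3│· · · · · · · ♝│3
2│♙ · · ♙ ♙ · ♙ ♙│2
1│♖ ♘ ♗ ♕ ♔ ♗ · ♖│1
  ─────────────────
  a b c d e f g h


4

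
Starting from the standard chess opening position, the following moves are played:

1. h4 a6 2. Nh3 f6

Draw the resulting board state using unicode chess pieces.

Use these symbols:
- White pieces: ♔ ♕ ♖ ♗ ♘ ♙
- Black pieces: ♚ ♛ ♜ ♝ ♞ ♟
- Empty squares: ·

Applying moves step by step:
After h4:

♜ ♞ ♝ ♛ ♚ ♝ ♞ ♜
♟ ♟ ♟ ♟ ♟ ♟ ♟ ♟
· · · · · · · ·
· · · · · · · ·
· · · · · · · ♙
· · · · · · · ·
♙ ♙ ♙ ♙ ♙ ♙ ♙ ·
♖ ♘ ♗ ♕ ♔ ♗ ♘ ♖


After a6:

♜ ♞ ♝ ♛ ♚ ♝ ♞ ♜
· ♟ ♟ ♟ ♟ ♟ ♟ ♟
♟ · · · · · · ·
· · · · · · · ·
· · · · · · · ♙
· · · · · · · ·
♙ ♙ ♙ ♙ ♙ ♙ ♙ ·
♖ ♘ ♗ ♕ ♔ ♗ ♘ ♖


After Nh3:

♜ ♞ ♝ ♛ ♚ ♝ ♞ ♜
· ♟ ♟ ♟ ♟ ♟ ♟ ♟
♟ · · · · · · ·
· · · · · · · ·
· · · · · · · ♙
· · · · · · · ♘
♙ ♙ ♙ ♙ ♙ ♙ ♙ ·
♖ ♘ ♗ ♕ ♔ ♗ · ♖


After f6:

♜ ♞ ♝ ♛ ♚ ♝ ♞ ♜
· ♟ ♟ ♟ ♟ · ♟ ♟
♟ · · · · ♟ · ·
· · · · · · · ·
· · · · · · · ♙
· · · · · · · ♘
♙ ♙ ♙ ♙ ♙ ♙ ♙ ·
♖ ♘ ♗ ♕ ♔ ♗ · ♖



  a b c d e f g h
  ─────────────────
8│♜ ♞ ♝ ♛ ♚ ♝ ♞ ♜│8
7│· ♟ ♟ ♟ ♟ · ♟ ♟│7
6│♟ · · · · ♟ · ·│6
5│· · · · · · · ·│5
4│· · · · · · · ♙│4
3│· · · · · · · ♘│3
2│♙ ♙ ♙ ♙ ♙ ♙ ♙ ·│2
1│♖ ♘ ♗ ♕ ♔ ♗ · ♖│1
  ─────────────────
  a b c d e f g h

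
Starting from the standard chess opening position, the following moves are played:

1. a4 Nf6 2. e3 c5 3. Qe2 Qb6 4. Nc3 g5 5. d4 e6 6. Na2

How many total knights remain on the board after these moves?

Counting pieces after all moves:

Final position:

  a b c d e f g h
  ─────────────────
8│♜ ♞ ♝ · ♚ ♝ · ♜│8
7│♟ ♟ · ♟ · ♟ · ♟│7
6│· ♛ · · ♟ ♞ · ·│6
5│· · ♟ · · · ♟ ·│5
4│♙ · · ♙ · · · ·│4
3│· · · · ♙ · · ·│3
2│♘ ♙ ♙ · ♕ ♙ ♙ ♙│2
1│♖ · ♗ · ♔ ♗ ♘ ♖│1
  ─────────────────
  a b c d e f g h


4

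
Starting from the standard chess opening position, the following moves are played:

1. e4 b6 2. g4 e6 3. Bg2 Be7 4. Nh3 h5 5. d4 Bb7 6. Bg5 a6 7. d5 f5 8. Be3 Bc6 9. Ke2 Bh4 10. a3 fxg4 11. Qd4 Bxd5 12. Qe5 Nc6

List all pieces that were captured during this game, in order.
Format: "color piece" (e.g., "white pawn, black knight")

Tracking captures:
  fxg4: captured white pawn
  Bxd5: captured white pawn

white pawn, white pawn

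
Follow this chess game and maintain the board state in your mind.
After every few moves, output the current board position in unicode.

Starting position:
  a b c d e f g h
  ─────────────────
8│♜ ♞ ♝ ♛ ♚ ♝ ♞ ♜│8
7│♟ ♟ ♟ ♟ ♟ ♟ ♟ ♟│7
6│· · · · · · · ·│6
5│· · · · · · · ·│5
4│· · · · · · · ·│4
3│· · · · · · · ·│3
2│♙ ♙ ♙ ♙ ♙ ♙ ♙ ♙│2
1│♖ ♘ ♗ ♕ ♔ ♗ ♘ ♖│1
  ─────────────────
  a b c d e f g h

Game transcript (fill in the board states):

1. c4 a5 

  a b c d e f g h
  ─────────────────
8│♜ ♞ ♝ ♛ ♚ ♝ ♞ ♜│8
7│· ♟ ♟ ♟ ♟ ♟ ♟ ♟│7
6│· · · · · · · ·│6
5│♟ · · · · · · ·│5
4│· · ♙ · · · · ·│4
3│· · · · · · · ·│3
2│♙ ♙ · ♙ ♙ ♙ ♙ ♙│2
1│♖ ♘ ♗ ♕ ♔ ♗ ♘ ♖│1
  ─────────────────
  a b c d e f g h

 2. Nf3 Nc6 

  a b c d e f g h
  ─────────────────
8│♜ · ♝ ♛ ♚ ♝ ♞ ♜│8
7│· ♟ ♟ ♟ ♟ ♟ ♟ ♟│7
6│· · ♞ · · · · ·│6
5│♟ · · · · · · ·│5
4│· · ♙ · · · · ·│4
3│· · · · · ♘ · ·│3
2│♙ ♙ · ♙ ♙ ♙ ♙ ♙│2
1│♖ ♘ ♗ ♕ ♔ ♗ · ♖│1
  ─────────────────
  a b c d e f g h

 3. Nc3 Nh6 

  a b c d e f g h
  ─────────────────
8│♜ · ♝ ♛ ♚ ♝ · ♜│8
7│· ♟ ♟ ♟ ♟ ♟ ♟ ♟│7
6│· · ♞ · · · · ♞│6
5│♟ · · · · · · ·│5
4│· · ♙ · · · · ·│4
3│· · ♘ · · ♘ · ·│3
2│♙ ♙ · ♙ ♙ ♙ ♙ ♙│2
1│♖ · ♗ ♕ ♔ ♗ · ♖│1
  ─────────────────
  a b c d e f g h

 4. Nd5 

  a b c d e f g h
  ─────────────────
8│♜ · ♝ ♛ ♚ ♝ · ♜│8
7│· ♟ ♟ ♟ ♟ ♟ ♟ ♟│7
6│· · ♞ · · · · ♞│6
5│♟ · · ♘ · · · ·│5
4│· · ♙ · · · · ·│4
3│· · · · · ♘ · ·│3
2│♙ ♙ · ♙ ♙ ♙ ♙ ♙│2
1│♖ · ♗ ♕ ♔ ♗ · ♖│1
  ─────────────────
  a b c d e f g h


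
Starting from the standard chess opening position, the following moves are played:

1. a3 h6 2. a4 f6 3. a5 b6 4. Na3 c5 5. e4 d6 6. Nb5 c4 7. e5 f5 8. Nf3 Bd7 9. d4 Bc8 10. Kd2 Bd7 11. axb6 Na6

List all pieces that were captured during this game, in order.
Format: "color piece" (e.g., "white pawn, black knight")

Tracking captures:
  axb6: captured black pawn

black pawn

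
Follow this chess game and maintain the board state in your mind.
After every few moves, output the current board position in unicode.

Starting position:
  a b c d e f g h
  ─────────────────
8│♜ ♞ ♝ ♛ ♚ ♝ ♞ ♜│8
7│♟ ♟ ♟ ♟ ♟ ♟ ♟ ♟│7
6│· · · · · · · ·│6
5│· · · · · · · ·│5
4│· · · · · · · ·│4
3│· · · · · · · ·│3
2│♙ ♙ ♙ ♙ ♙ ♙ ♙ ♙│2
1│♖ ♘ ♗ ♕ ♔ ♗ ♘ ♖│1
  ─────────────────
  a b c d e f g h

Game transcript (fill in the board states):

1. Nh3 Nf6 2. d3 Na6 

  a b c d e f g h
  ─────────────────
8│♜ · ♝ ♛ ♚ ♝ · ♜│8
7│♟ ♟ ♟ ♟ ♟ ♟ ♟ ♟│7
6│♞ · · · · ♞ · ·│6
5│· · · · · · · ·│5
4│· · · · · · · ·│4
3│· · · ♙ · · · ♘│3
2│♙ ♙ ♙ · ♙ ♙ ♙ ♙│2
1│♖ ♘ ♗ ♕ ♔ ♗ · ♖│1
  ─────────────────
  a b c d e f g h

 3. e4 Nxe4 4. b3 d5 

  a b c d e f g h
  ─────────────────
8│♜ · ♝ ♛ ♚ ♝ · ♜│8
7│♟ ♟ ♟ · ♟ ♟ ♟ ♟│7
6│♞ · · · · · · ·│6
5│· · · ♟ · · · ·│5
4│· · · · ♞ · · ·│4
3│· ♙ · ♙ · · · ♘│3
2│♙ · ♙ · · ♙ ♙ ♙│2
1│♖ ♘ ♗ ♕ ♔ ♗ · ♖│1
  ─────────────────
  a b c d e f g h

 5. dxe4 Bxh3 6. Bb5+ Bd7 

  a b c d e f g h
  ─────────────────
8│♜ · · ♛ ♚ ♝ · ♜│8
7│♟ ♟ ♟ ♝ ♟ ♟ ♟ ♟│7
6│♞ · · · · · · ·│6
5│· ♗ · ♟ · · · ·│5
4│· · · · ♙ · · ·│4
3│· ♙ · · · · · ·│3
2│♙ · ♙ · · ♙ ♙ ♙│2
1│♖ ♘ ♗ ♕ ♔ · · ♖│1
  ─────────────────
  a b c d e f g h

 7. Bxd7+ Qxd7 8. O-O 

  a b c d e f g h
  ─────────────────
8│♜ · · · ♚ ♝ · ♜│8
7│♟ ♟ ♟ ♛ ♟ ♟ ♟ ♟│7
6│♞ · · · · · · ·│6
5│· · · ♟ · · · ·│5
4│· · · · ♙ · · ·│4
3│· ♙ · · · · · ·│3
2│♙ · ♙ · · ♙ ♙ ♙│2
1│♖ ♘ ♗ ♕ · ♖ ♔ ·│1
  ─────────────────
  a b c d e f g h


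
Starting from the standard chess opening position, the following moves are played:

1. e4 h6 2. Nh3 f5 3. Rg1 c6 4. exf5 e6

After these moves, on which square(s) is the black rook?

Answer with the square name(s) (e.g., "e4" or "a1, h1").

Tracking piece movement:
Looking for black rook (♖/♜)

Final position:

  a b c d e f g h
  ─────────────────
8│♜ ♞ ♝ ♛ ♚ ♝ ♞ ♜│8
7│♟ ♟ · ♟ · · ♟ ·│7
6│· · ♟ · ♟ · · ♟│6
5│· · · · · ♙ · ·│5
4│· · · · · · · ·│4
3│· · · · · · · ♘│3
2│♙ ♙ ♙ ♙ · ♙ ♙ ♙│2
1│♖ ♘ ♗ ♕ ♔ ♗ ♖ ·│1
  ─────────────────
  a b c d e f g h


a8, h8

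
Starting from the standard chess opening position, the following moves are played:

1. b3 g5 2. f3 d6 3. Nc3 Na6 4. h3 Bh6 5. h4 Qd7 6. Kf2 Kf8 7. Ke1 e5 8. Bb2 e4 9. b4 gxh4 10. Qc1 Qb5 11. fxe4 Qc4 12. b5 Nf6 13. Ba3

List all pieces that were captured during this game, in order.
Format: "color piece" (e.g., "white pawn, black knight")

Tracking captures:
  gxh4: captured white pawn
  fxe4: captured black pawn

white pawn, black pawn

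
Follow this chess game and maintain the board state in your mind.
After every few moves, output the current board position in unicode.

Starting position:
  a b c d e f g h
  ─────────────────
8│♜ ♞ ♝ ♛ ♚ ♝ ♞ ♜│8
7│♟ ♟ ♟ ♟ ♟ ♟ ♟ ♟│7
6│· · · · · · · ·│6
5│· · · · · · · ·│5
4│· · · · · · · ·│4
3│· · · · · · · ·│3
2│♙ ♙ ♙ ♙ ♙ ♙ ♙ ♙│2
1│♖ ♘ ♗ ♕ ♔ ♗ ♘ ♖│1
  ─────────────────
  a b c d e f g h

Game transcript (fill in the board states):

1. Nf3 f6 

  a b c d e f g h
  ─────────────────
8│♜ ♞ ♝ ♛ ♚ ♝ ♞ ♜│8
7│♟ ♟ ♟ ♟ ♟ · ♟ ♟│7
6│· · · · · ♟ · ·│6
5│· · · · · · · ·│5
4│· · · · · · · ·│4
3│· · · · · ♘ · ·│3
2│♙ ♙ ♙ ♙ ♙ ♙ ♙ ♙│2
1│♖ ♘ ♗ ♕ ♔ ♗ · ♖│1
  ─────────────────
  a b c d e f g h

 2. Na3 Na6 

  a b c d e f g h
  ─────────────────
8│♜ · ♝ ♛ ♚ ♝ ♞ ♜│8
7│♟ ♟ ♟ ♟ ♟ · ♟ ♟│7
6│♞ · · · · ♟ · ·│6
5│· · · · · · · ·│5
4│· · · · · · · ·│4
3│♘ · · · · ♘ · ·│3
2│♙ ♙ ♙ ♙ ♙ ♙ ♙ ♙│2
1│♖ · ♗ ♕ ♔ ♗ · ♖│1
  ─────────────────
  a b c d e f g h

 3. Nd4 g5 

  a b c d e f g h
  ─────────────────
8│♜ · ♝ ♛ ♚ ♝ ♞ ♜│8
7│♟ ♟ ♟ ♟ ♟ · · ♟│7
6│♞ · · · · ♟ · ·│6
5│· · · · · · ♟ ·│5
4│· · · ♘ · · · ·│4
3│♘ · · · · · · ·│3
2│♙ ♙ ♙ ♙ ♙ ♙ ♙ ♙│2
1│♖ · ♗ ♕ ♔ ♗ · ♖│1
  ─────────────────
  a b c d e f g h

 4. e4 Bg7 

  a b c d e f g h
  ─────────────────
8│♜ · ♝ ♛ ♚ · ♞ ♜│8
7│♟ ♟ ♟ ♟ ♟ · ♝ ♟│7
6│♞ · · · · ♟ · ·│6
5│· · · · · · ♟ ·│5
4│· · · ♘ ♙ · · ·│4
3│♘ · · · · · · ·│3
2│♙ ♙ ♙ ♙ · ♙ ♙ ♙│2
1│♖ · ♗ ♕ ♔ ♗ · ♖│1
  ─────────────────
  a b c d e f g h

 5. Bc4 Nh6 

  a b c d e f g h
  ─────────────────
8│♜ · ♝ ♛ ♚ · · ♜│8
7│♟ ♟ ♟ ♟ ♟ · ♝ ♟│7
6│♞ · · · · ♟ · ♞│6
5│· · · · · · ♟ ·│5
4│· · ♗ ♘ ♙ · · ·│4
3│♘ · · · · · · ·│3
2│♙ ♙ ♙ ♙ · ♙ ♙ ♙│2
1│♖ · ♗ ♕ ♔ · · ♖│1
  ─────────────────
  a b c d e f g h



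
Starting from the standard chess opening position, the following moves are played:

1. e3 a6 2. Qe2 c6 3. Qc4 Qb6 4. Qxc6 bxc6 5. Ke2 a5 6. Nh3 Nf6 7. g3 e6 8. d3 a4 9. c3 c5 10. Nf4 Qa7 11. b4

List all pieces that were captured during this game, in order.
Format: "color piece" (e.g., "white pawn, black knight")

Tracking captures:
  Qxc6: captured black pawn
  bxc6: captured white queen

black pawn, white queen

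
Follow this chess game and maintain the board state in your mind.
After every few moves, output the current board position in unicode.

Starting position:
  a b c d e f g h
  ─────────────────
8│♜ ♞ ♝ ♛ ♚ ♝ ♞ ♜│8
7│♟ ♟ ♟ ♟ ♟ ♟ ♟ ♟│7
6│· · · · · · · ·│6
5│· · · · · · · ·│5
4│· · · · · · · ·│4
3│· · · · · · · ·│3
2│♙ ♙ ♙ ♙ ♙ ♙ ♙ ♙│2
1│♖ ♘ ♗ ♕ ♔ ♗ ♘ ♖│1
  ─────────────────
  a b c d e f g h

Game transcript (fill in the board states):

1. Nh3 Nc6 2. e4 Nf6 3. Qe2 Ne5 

  a b c d e f g h
  ─────────────────
8│♜ · ♝ ♛ ♚ ♝ · ♜│8
7│♟ ♟ ♟ ♟ ♟ ♟ ♟ ♟│7
6│· · · · · ♞ · ·│6
5│· · · · ♞ · · ·│5
4│· · · · ♙ · · ·│4
3│· · · · · · · ♘│3
2│♙ ♙ ♙ ♙ ♕ ♙ ♙ ♙│2
1│♖ ♘ ♗ · ♔ ♗ · ♖│1
  ─────────────────
  a b c d e f g h

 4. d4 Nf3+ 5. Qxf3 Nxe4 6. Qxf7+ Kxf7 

  a b c d e f g h
  ─────────────────
8│♜ · ♝ ♛ · ♝ · ♜│8
7│♟ ♟ ♟ ♟ ♟ ♚ ♟ ♟│7
6│· · · · · · · ·│6
5│· · · · · · · ·│5
4│· · · ♙ ♞ · · ·│4
3│· · · · · · · ♘│3
2│♙ ♙ ♙ · · ♙ ♙ ♙│2
1│♖ ♘ ♗ · ♔ ♗ · ♖│1
  ─────────────────
  a b c d e f g h

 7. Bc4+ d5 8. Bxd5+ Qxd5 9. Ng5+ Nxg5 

  a b c d e f g h
  ─────────────────
8│♜ · ♝ · · ♝ · ♜│8
7│♟ ♟ ♟ · ♟ ♚ ♟ ♟│7
6│· · · · · · · ·│6
5│· · · ♛ · · ♞ ·│5
4│· · · ♙ · · · ·│4
3│· · · · · · · ·│3
2│♙ ♙ ♙ · · ♙ ♙ ♙│2
1│♖ ♘ ♗ · ♔ · · ♖│1
  ─────────────────
  a b c d e f g h

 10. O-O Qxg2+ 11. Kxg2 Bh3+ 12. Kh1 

  a b c d e f g h
  ─────────────────
8│♜ · · · · ♝ · ♜│8
7│♟ ♟ ♟ · ♟ ♚ ♟ ♟│7
6│· · · · · · · ·│6
5│· · · · · · ♞ ·│5
4│· · · ♙ · · · ·│4
3│· · · · · · · ♝│3
2│♙ ♙ ♙ · · ♙ · ♙│2
1│♖ ♘ ♗ · · ♖ · ♔│1
  ─────────────────
  a b c d e f g h


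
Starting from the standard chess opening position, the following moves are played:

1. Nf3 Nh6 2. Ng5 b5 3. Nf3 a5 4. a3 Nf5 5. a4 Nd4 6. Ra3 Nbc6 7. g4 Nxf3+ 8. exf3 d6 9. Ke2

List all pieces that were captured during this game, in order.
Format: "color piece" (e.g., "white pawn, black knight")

Tracking captures:
  Nxf3+: captured white knight
  exf3: captured black knight

white knight, black knight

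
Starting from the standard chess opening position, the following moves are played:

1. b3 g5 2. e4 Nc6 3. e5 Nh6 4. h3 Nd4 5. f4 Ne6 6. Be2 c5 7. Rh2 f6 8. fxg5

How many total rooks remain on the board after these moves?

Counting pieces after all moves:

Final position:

  a b c d e f g h
  ─────────────────
8│♜ · ♝ ♛ ♚ ♝ · ♜│8
7│♟ ♟ · ♟ ♟ · · ♟│7
6│· · · · ♞ ♟ · ♞│6
5│· · ♟ · ♙ · ♙ ·│5
4│· · · · · · · ·│4
3│· ♙ · · · · · ♙│3
2│♙ · ♙ ♙ ♗ · ♙ ♖│2
1│♖ ♘ ♗ ♕ ♔ · ♘ ·│1
  ─────────────────
  a b c d e f g h


4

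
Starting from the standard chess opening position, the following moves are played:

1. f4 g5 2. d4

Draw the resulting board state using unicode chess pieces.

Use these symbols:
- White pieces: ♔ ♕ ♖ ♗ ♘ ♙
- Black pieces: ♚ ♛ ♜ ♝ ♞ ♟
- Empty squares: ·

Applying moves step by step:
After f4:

♜ ♞ ♝ ♛ ♚ ♝ ♞ ♜
♟ ♟ ♟ ♟ ♟ ♟ ♟ ♟
· · · · · · · ·
· · · · · · · ·
· · · · · ♙ · ·
· · · · · · · ·
♙ ♙ ♙ ♙ ♙ · ♙ ♙
♖ ♘ ♗ ♕ ♔ ♗ ♘ ♖


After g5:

♜ ♞ ♝ ♛ ♚ ♝ ♞ ♜
♟ ♟ ♟ ♟ ♟ ♟ · ♟
· · · · · · · ·
· · · · · · ♟ ·
· · · · · ♙ · ·
· · · · · · · ·
♙ ♙ ♙ ♙ ♙ · ♙ ♙
♖ ♘ ♗ ♕ ♔ ♗ ♘ ♖


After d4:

♜ ♞ ♝ ♛ ♚ ♝ ♞ ♜
♟ ♟ ♟ ♟ ♟ ♟ · ♟
· · · · · · · ·
· · · · · · ♟ ·
· · · ♙ · ♙ · ·
· · · · · · · ·
♙ ♙ ♙ · ♙ · ♙ ♙
♖ ♘ ♗ ♕ ♔ ♗ ♘ ♖



  a b c d e f g h
  ─────────────────
8│♜ ♞ ♝ ♛ ♚ ♝ ♞ ♜│8
7│♟ ♟ ♟ ♟ ♟ ♟ · ♟│7
6│· · · · · · · ·│6
5│· · · · · · ♟ ·│5
4│· · · ♙ · ♙ · ·│4
3│· · · · · · · ·│3
2│♙ ♙ ♙ · ♙ · ♙ ♙│2
1│♖ ♘ ♗ ♕ ♔ ♗ ♘ ♖│1
  ─────────────────
  a b c d e f g h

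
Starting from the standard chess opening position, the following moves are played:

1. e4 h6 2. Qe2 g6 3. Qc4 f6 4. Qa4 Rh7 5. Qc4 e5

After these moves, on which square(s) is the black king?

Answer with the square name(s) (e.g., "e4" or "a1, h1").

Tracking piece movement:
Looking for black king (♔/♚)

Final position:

  a b c d e f g h
  ─────────────────
8│♜ ♞ ♝ ♛ ♚ ♝ ♞ ·│8
7│♟ ♟ ♟ ♟ · · · ♜│7
6│· · · · · ♟ ♟ ♟│6
5│· · · · ♟ · · ·│5
4│· · ♕ · ♙ · · ·│4
3│· · · · · · · ·│3
2│♙ ♙ ♙ ♙ · ♙ ♙ ♙│2
1│♖ ♘ ♗ · ♔ ♗ ♘ ♖│1
  ─────────────────
  a b c d e f g h


e8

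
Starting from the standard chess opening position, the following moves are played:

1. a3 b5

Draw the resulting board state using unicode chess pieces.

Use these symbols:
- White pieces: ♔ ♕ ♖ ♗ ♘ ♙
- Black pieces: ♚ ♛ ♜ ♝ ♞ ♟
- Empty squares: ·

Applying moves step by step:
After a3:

♜ ♞ ♝ ♛ ♚ ♝ ♞ ♜
♟ ♟ ♟ ♟ ♟ ♟ ♟ ♟
· · · · · · · ·
· · · · · · · ·
· · · · · · · ·
♙ · · · · · · ·
· ♙ ♙ ♙ ♙ ♙ ♙ ♙
♖ ♘ ♗ ♕ ♔ ♗ ♘ ♖


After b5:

♜ ♞ ♝ ♛ ♚ ♝ ♞ ♜
♟ · ♟ ♟ ♟ ♟ ♟ ♟
· · · · · · · ·
· ♟ · · · · · ·
· · · · · · · ·
♙ · · · · · · ·
· ♙ ♙ ♙ ♙ ♙ ♙ ♙
♖ ♘ ♗ ♕ ♔ ♗ ♘ ♖



  a b c d e f g h
  ─────────────────
8│♜ ♞ ♝ ♛ ♚ ♝ ♞ ♜│8
7│♟ · ♟ ♟ ♟ ♟ ♟ ♟│7
6│· · · · · · · ·│6
5│· ♟ · · · · · ·│5
4│· · · · · · · ·│4
3│♙ · · · · · · ·│3
2│· ♙ ♙ ♙ ♙ ♙ ♙ ♙│2
1│♖ ♘ ♗ ♕ ♔ ♗ ♘ ♖│1
  ─────────────────
  a b c d e f g h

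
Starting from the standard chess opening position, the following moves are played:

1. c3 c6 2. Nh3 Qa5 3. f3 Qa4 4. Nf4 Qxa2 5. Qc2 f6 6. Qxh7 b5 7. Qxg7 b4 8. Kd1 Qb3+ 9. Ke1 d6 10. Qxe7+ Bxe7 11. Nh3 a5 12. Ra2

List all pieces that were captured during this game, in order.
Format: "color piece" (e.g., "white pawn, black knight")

Tracking captures:
  Qxa2: captured white pawn
  Qxh7: captured black pawn
  Qxg7: captured black pawn
  Qxe7+: captured black pawn
  Bxe7: captured white queen

white pawn, black pawn, black pawn, black pawn, white queen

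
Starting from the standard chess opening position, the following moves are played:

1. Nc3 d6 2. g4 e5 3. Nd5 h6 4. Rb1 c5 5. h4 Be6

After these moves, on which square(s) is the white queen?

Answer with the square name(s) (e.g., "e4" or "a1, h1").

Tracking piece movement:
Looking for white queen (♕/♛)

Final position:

  a b c d e f g h
  ─────────────────
8│♜ ♞ · ♛ ♚ ♝ ♞ ♜│8
7│♟ ♟ · · · ♟ ♟ ·│7
6│· · · ♟ ♝ · · ♟│6
5│· · ♟ ♘ ♟ · · ·│5
4│· · · · · · ♙ ♙│4
3│· · · · · · · ·│3
2│♙ ♙ ♙ ♙ ♙ ♙ · ·│2
1│· ♖ ♗ ♕ ♔ ♗ ♘ ♖│1
  ─────────────────
  a b c d e f g h


d1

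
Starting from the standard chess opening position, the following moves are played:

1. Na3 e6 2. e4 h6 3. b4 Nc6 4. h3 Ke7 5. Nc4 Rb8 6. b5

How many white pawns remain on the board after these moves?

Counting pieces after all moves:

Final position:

  a b c d e f g h
  ─────────────────
8│· ♜ ♝ ♛ · ♝ ♞ ♜│8
7│♟ ♟ ♟ ♟ ♚ ♟ ♟ ·│7
6│· · ♞ · ♟ · · ♟│6
5│· ♙ · · · · · ·│5
4│· · ♘ · ♙ · · ·│4
3│· · · · · · · ♙│3
2│♙ · ♙ ♙ · ♙ ♙ ·│2
1│♖ · ♗ ♕ ♔ ♗ ♘ ♖│1
  ─────────────────
  a b c d e f g h


8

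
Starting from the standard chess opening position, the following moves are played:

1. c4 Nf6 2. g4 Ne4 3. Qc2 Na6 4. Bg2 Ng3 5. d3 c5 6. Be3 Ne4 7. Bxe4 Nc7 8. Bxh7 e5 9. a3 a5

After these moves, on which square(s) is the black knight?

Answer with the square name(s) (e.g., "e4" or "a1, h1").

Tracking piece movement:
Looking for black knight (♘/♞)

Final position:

  a b c d e f g h
  ─────────────────
8│♜ · ♝ ♛ ♚ ♝ · ♜│8
7│· ♟ ♞ ♟ · ♟ ♟ ♗│7
6│· · · · · · · ·│6
5│♟ · ♟ · ♟ · · ·│5
4│· · ♙ · · · ♙ ·│4
3│♙ · · ♙ ♗ · · ·│3
2│· ♙ ♕ · ♙ ♙ · ♙│2
1│♖ ♘ · · ♔ · ♘ ♖│1
  ─────────────────
  a b c d e f g h


c7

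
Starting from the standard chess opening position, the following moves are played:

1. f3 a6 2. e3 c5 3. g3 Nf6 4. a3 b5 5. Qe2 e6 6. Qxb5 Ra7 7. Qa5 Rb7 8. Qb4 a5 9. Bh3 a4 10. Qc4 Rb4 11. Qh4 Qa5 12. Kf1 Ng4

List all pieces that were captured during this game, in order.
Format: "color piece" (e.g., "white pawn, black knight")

Tracking captures:
  Qxb5: captured black pawn

black pawn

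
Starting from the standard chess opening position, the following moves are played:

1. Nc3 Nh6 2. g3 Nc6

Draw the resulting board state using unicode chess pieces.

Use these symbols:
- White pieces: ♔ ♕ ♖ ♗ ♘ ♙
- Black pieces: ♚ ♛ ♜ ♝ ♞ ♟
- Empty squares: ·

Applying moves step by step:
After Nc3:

♜ ♞ ♝ ♛ ♚ ♝ ♞ ♜
♟ ♟ ♟ ♟ ♟ ♟ ♟ ♟
· · · · · · · ·
· · · · · · · ·
· · · · · · · ·
· · ♘ · · · · ·
♙ ♙ ♙ ♙ ♙ ♙ ♙ ♙
♖ · ♗ ♕ ♔ ♗ ♘ ♖


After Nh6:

♜ ♞ ♝ ♛ ♚ ♝ · ♜
♟ ♟ ♟ ♟ ♟ ♟ ♟ ♟
· · · · · · · ♞
· · · · · · · ·
· · · · · · · ·
· · ♘ · · · · ·
♙ ♙ ♙ ♙ ♙ ♙ ♙ ♙
♖ · ♗ ♕ ♔ ♗ ♘ ♖


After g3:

♜ ♞ ♝ ♛ ♚ ♝ · ♜
♟ ♟ ♟ ♟ ♟ ♟ ♟ ♟
· · · · · · · ♞
· · · · · · · ·
· · · · · · · ·
· · ♘ · · · ♙ ·
♙ ♙ ♙ ♙ ♙ ♙ · ♙
♖ · ♗ ♕ ♔ ♗ ♘ ♖


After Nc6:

♜ · ♝ ♛ ♚ ♝ · ♜
♟ ♟ ♟ ♟ ♟ ♟ ♟ ♟
· · ♞ · · · · ♞
· · · · · · · ·
· · · · · · · ·
· · ♘ · · · ♙ ·
♙ ♙ ♙ ♙ ♙ ♙ · ♙
♖ · ♗ ♕ ♔ ♗ ♘ ♖



  a b c d e f g h
  ─────────────────
8│♜ · ♝ ♛ ♚ ♝ · ♜│8
7│♟ ♟ ♟ ♟ ♟ ♟ ♟ ♟│7
6│· · ♞ · · · · ♞│6
5│· · · · · · · ·│5
4│· · · · · · · ·│4
3│· · ♘ · · · ♙ ·│3
2│♙ ♙ ♙ ♙ ♙ ♙ · ♙│2
1│♖ · ♗ ♕ ♔ ♗ ♘ ♖│1
  ─────────────────
  a b c d e f g h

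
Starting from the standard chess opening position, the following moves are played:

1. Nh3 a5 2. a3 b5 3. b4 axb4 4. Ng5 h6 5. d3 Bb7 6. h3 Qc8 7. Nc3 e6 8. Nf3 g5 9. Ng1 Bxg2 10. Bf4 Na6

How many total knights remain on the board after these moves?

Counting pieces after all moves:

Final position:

  a b c d e f g h
  ─────────────────
8│♜ · ♛ · ♚ ♝ ♞ ♜│8
7│· · ♟ ♟ · ♟ · ·│7
6│♞ · · · ♟ · · ♟│6
5│· ♟ · · · · ♟ ·│5
4│· ♟ · · · ♗ · ·│4
3│♙ · ♘ ♙ · · · ♙│3
2│· · ♙ · ♙ ♙ ♝ ·│2
1│♖ · · ♕ ♔ ♗ ♘ ♖│1
  ─────────────────
  a b c d e f g h


4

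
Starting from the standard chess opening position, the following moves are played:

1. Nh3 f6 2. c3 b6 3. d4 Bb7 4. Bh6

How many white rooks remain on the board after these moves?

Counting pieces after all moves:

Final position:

  a b c d e f g h
  ─────────────────
8│♜ ♞ · ♛ ♚ ♝ ♞ ♜│8
7│♟ ♝ ♟ ♟ ♟ · ♟ ♟│7
6│· ♟ · · · ♟ · ♗│6
5│· · · · · · · ·│5
4│· · · ♙ · · · ·│4
3│· · ♙ · · · · ♘│3
2│♙ ♙ · · ♙ ♙ ♙ ♙│2
1│♖ ♘ · ♕ ♔ ♗ · ♖│1
  ─────────────────
  a b c d e f g h


2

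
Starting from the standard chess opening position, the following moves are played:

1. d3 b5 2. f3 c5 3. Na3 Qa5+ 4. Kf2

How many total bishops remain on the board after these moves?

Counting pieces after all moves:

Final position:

  a b c d e f g h
  ─────────────────
8│♜ ♞ ♝ · ♚ ♝ ♞ ♜│8
7│♟ · · ♟ ♟ ♟ ♟ ♟│7
6│· · · · · · · ·│6
5│♛ ♟ ♟ · · · · ·│5
4│· · · · · · · ·│4
3│♘ · · ♙ · ♙ · ·│3
2│♙ ♙ ♙ · ♙ ♔ ♙ ♙│2
1│♖ · ♗ ♕ · ♗ ♘ ♖│1
  ─────────────────
  a b c d e f g h


4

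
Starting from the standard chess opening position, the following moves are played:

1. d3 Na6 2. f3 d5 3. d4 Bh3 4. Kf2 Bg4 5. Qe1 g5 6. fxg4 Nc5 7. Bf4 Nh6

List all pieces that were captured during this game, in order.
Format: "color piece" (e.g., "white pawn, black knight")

Tracking captures:
  fxg4: captured black bishop

black bishop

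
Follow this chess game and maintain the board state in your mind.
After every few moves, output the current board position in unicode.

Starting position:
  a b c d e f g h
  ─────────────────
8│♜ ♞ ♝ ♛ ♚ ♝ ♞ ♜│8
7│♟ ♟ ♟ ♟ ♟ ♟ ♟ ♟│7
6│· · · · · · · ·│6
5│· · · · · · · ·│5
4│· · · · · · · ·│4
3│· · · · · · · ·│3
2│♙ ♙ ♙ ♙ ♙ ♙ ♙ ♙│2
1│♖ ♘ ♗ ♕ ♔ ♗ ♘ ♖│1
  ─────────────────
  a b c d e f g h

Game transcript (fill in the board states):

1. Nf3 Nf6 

  a b c d e f g h
  ─────────────────
8│♜ ♞ ♝ ♛ ♚ ♝ · ♜│8
7│♟ ♟ ♟ ♟ ♟ ♟ ♟ ♟│7
6│· · · · · ♞ · ·│6
5│· · · · · · · ·│5
4│· · · · · · · ·│4
3│· · · · · ♘ · ·│3
2│♙ ♙ ♙ ♙ ♙ ♙ ♙ ♙│2
1│♖ ♘ ♗ ♕ ♔ ♗ · ♖│1
  ─────────────────
  a b c d e f g h

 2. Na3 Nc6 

  a b c d e f g h
  ─────────────────
8│♜ · ♝ ♛ ♚ ♝ · ♜│8
7│♟ ♟ ♟ ♟ ♟ ♟ ♟ ♟│7
6│· · ♞ · · ♞ · ·│6
5│· · · · · · · ·│5
4│· · · · · · · ·│4
3│♘ · · · · ♘ · ·│3
2│♙ ♙ ♙ ♙ ♙ ♙ ♙ ♙│2
1│♖ · ♗ ♕ ♔ ♗ · ♖│1
  ─────────────────
  a b c d e f g h

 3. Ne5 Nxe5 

  a b c d e f g h
  ─────────────────
8│♜ · ♝ ♛ ♚ ♝ · ♜│8
7│♟ ♟ ♟ ♟ ♟ ♟ ♟ ♟│7
6│· · · · · ♞ · ·│6
5│· · · · ♞ · · ·│5
4│· · · · · · · ·│4
3│♘ · · · · · · ·│3
2│♙ ♙ ♙ ♙ ♙ ♙ ♙ ♙│2
1│♖ · ♗ ♕ ♔ ♗ · ♖│1
  ─────────────────
  a b c d e f g h

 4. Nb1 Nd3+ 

  a b c d e f g h
  ─────────────────
8│♜ · ♝ ♛ ♚ ♝ · ♜│8
7│♟ ♟ ♟ ♟ ♟ ♟ ♟ ♟│7
6│· · · · · ♞ · ·│6
5│· · · · · · · ·│5
4│· · · · · · · ·│4
3│· · · ♞ · · · ·│3
2│♙ ♙ ♙ ♙ ♙ ♙ ♙ ♙│2
1│♖ ♘ ♗ ♕ ♔ ♗ · ♖│1
  ─────────────────
  a b c d e f g h

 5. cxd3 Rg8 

  a b c d e f g h
  ─────────────────
8│♜ · ♝ ♛ ♚ ♝ ♜ ·│8
7│♟ ♟ ♟ ♟ ♟ ♟ ♟ ♟│7
6│· · · · · ♞ · ·│6
5│· · · · · · · ·│5
4│· · · · · · · ·│4
3│· · · ♙ · · · ·│3
2│♙ ♙ · ♙ ♙ ♙ ♙ ♙│2
1│♖ ♘ ♗ ♕ ♔ ♗ · ♖│1
  ─────────────────
  a b c d e f g h



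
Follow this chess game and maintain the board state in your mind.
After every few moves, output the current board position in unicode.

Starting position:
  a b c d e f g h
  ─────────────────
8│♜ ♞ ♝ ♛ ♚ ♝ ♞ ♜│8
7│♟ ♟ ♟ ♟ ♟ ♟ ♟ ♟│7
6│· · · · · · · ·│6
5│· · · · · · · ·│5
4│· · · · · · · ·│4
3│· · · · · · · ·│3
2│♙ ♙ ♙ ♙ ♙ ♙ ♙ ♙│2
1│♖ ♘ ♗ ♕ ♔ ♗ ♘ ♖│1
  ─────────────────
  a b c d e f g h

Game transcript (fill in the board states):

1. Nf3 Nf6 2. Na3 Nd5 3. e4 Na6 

  a b c d e f g h
  ─────────────────
8│♜ · ♝ ♛ ♚ ♝ · ♜│8
7│♟ ♟ ♟ ♟ ♟ ♟ ♟ ♟│7
6│♞ · · · · · · ·│6
5│· · · ♞ · · · ·│5
4│· · · · ♙ · · ·│4
3│♘ · · · · ♘ · ·│3
2│♙ ♙ ♙ ♙ · ♙ ♙ ♙│2
1│♖ · ♗ ♕ ♔ ♗ · ♖│1
  ─────────────────
  a b c d e f g h

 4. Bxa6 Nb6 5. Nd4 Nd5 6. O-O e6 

  a b c d e f g h
  ─────────────────
8│♜ · ♝ ♛ ♚ ♝ · ♜│8
7│♟ ♟ ♟ ♟ · ♟ ♟ ♟│7
6│♗ · · · ♟ · · ·│6
5│· · · ♞ · · · ·│5
4│· · · ♘ ♙ · · ·│4
3│♘ · · · · · · ·│3
2│♙ ♙ ♙ ♙ · ♙ ♙ ♙│2
1│♖ · ♗ ♕ · ♖ ♔ ·│1
  ─────────────────
  a b c d e f g h

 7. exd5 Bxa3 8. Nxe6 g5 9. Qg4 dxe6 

  a b c d e f g h
  ─────────────────
8│♜ · ♝ ♛ ♚ · · ♜│8
7│♟ ♟ ♟ · · ♟ · ♟│7
6│♗ · · · ♟ · · ·│6
5│· · · ♙ · · ♟ ·│5
4│· · · · · · ♕ ·│4
3│♝ · · · · · · ·│3
2│♙ ♙ ♙ ♙ · ♙ ♙ ♙│2
1│♖ · ♗ · · ♖ ♔ ·│1
  ─────────────────
  a b c d e f g h

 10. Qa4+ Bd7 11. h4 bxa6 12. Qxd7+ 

  a b c d e f g h
  ─────────────────
8│♜ · · ♛ ♚ · · ♜│8
7│♟ · ♟ ♕ · ♟ · ♟│7
6│♟ · · · ♟ · · ·│6
5│· · · ♙ · · ♟ ·│5
4│· · · · · · · ♙│4
3│♝ · · · · · · ·│3
2│♙ ♙ ♙ ♙ · ♙ ♙ ·│2
1│♖ · ♗ · · ♖ ♔ ·│1
  ─────────────────
  a b c d e f g h
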